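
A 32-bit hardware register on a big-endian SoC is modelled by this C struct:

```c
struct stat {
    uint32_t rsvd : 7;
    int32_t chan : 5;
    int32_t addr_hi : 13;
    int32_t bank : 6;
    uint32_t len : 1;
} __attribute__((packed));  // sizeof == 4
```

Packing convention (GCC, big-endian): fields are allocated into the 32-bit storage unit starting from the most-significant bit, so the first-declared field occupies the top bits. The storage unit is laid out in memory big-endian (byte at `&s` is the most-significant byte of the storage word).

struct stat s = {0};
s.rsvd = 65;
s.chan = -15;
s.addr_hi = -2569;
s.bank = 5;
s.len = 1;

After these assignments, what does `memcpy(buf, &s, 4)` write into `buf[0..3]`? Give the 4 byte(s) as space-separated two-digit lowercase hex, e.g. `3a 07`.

rsvd (7b) val=65 bits=0x41 at bit 25: 0x82000000
chan (5b) val=-15 bits=0x11 at bit 20: 0x83100000
addr_hi (13b) val=-2569 bits=0x15f7 at bit 7: 0x831afb80
bank (6b) val=5 bits=0x5 at bit 1: 0x831afb8a
len (1b) val=1 bits=0x1 at bit 0: 0x831afb8b
word = 0x831afb8b → big-endian bytes:
  [0]=0x83  [1]=0x1a  [2]=0xfb  [3]=0x8b

83 1a fb 8b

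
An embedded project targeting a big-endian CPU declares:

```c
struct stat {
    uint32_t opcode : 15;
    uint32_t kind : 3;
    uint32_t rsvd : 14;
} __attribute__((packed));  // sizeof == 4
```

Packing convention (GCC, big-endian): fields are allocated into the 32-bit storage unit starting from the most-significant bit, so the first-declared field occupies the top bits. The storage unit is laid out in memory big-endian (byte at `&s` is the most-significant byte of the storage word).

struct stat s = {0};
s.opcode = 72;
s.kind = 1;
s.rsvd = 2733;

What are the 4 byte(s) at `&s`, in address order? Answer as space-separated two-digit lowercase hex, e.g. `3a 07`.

opcode:15 = 72 → 0x48 << 17 → word 0x00900000
kind:3 = 1 → 0x1 << 14 → word 0x00904000
rsvd:14 = 2733 → 0xaad << 0 → word 0x00904aad
word = 0x00904aad → big-endian bytes:
  [0]=0x00  [1]=0x90  [2]=0x4a  [3]=0xad

00 90 4a ad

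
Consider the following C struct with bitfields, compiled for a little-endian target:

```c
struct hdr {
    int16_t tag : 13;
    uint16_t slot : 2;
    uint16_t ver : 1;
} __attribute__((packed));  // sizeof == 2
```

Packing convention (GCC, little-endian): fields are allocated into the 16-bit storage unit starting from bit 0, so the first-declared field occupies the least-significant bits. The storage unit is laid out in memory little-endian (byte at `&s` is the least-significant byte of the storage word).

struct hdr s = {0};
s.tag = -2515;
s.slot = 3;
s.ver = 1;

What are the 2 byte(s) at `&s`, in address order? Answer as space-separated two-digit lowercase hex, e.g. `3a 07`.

[0+:13] tag=-2515 & 0x1fff = 0x162d; word=0x162d
[13+:2] slot=3 & 0x3 = 0x3; word=0x762d
[15+:1] ver=1 & 0x1 = 0x1; word=0xf62d
word = 0xf62d → little-endian bytes:
  [0]=0x2d  [1]=0xf6

2d f6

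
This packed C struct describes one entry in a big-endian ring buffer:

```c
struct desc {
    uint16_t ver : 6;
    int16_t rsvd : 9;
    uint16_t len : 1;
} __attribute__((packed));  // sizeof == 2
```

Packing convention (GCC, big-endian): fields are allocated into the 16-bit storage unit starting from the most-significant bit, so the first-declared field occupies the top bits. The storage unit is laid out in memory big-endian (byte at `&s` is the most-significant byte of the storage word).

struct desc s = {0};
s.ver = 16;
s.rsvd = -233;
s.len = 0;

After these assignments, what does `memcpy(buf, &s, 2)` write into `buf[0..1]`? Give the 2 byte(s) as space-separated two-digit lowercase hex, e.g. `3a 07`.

42 2e

[10+:6] ver=16 & 0x3f = 0x10; word=0x4000
[1+:9] rsvd=-233 & 0x1ff = 0x117; word=0x422e
[0+:1] len=0 & 0x1 = 0x0; word=0x422e
word = 0x422e → big-endian bytes:
  [0]=0x42  [1]=0x2e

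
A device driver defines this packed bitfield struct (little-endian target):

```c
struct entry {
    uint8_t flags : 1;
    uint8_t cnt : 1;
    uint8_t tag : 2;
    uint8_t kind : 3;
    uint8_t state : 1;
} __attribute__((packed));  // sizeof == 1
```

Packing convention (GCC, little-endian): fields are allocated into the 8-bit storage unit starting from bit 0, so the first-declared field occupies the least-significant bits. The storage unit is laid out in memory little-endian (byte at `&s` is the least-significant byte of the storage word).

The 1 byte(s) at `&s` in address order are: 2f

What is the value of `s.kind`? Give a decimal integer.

2

[0]=0x2f (little-endian) → word 0x2f
flags:1 @ bit 0 → (0x2f>>0)&0x1 = 0x1
cnt:1 @ bit 1 → (0x2f>>1)&0x1 = 0x1
tag:2 @ bit 2 → (0x2f>>2)&0x3 = 0x3
kind:3 @ bit 4 → (0x2f>>4)&0x7 = 0x2  ←
state:1 @ bit 7 → (0x2f>>7)&0x1 = 0x0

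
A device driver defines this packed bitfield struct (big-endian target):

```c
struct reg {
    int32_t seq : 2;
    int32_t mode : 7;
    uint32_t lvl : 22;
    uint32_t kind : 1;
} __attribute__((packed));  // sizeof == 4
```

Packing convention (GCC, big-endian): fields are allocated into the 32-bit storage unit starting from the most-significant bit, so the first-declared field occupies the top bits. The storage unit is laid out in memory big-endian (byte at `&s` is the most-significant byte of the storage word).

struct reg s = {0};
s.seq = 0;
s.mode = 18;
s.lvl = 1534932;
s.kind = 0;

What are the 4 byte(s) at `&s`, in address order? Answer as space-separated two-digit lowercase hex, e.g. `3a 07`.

09 2e d7 a8

seq (2b) val=0 bits=0x0 at bit 30: 0x00000000
mode (7b) val=18 bits=0x12 at bit 23: 0x09000000
lvl (22b) val=1534932 bits=0x176bd4 at bit 1: 0x092ed7a8
kind (1b) val=0 bits=0x0 at bit 0: 0x092ed7a8
word = 0x092ed7a8 → big-endian bytes:
  [0]=0x09  [1]=0x2e  [2]=0xd7  [3]=0xa8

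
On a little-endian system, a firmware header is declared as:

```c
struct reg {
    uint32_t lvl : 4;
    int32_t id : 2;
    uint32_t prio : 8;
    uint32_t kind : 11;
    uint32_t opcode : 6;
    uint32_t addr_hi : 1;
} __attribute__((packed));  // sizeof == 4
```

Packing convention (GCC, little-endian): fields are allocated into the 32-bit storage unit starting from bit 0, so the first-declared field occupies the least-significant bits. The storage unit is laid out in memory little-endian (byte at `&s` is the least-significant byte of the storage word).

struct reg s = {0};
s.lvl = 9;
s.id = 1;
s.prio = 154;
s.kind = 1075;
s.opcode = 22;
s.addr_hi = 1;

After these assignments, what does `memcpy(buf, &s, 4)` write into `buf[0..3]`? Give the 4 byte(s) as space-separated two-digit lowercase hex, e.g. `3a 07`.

99 e6 0c ad

lvl (4b) val=9 bits=0x9 at bit 0: 0x00000009
id (2b) val=1 bits=0x1 at bit 4: 0x00000019
prio (8b) val=154 bits=0x9a at bit 6: 0x00002699
kind (11b) val=1075 bits=0x433 at bit 14: 0x010ce699
opcode (6b) val=22 bits=0x16 at bit 25: 0x2d0ce699
addr_hi (1b) val=1 bits=0x1 at bit 31: 0xad0ce699
word = 0xad0ce699 → little-endian bytes:
  [0]=0x99  [1]=0xe6  [2]=0x0c  [3]=0xad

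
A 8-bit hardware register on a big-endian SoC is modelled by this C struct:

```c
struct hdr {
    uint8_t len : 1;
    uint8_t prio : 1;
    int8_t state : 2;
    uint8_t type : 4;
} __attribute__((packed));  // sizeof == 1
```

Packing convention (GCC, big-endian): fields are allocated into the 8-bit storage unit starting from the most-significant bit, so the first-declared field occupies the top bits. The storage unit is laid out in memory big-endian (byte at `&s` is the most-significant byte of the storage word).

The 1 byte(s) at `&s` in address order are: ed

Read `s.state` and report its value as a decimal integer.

-2

[0]=0xed (big-endian) → word 0xed
len [7+:1] = (word>>7) & 0x1 = 1
prio [6+:1] = (word>>6) & 0x1 = 1
state [4+:2] = (word>>4) & 0x3 = 2  ←
type [0+:4] = (word>>0) & 0xf = 13
state signed 2b, MSB=1: 2 - 4 = -2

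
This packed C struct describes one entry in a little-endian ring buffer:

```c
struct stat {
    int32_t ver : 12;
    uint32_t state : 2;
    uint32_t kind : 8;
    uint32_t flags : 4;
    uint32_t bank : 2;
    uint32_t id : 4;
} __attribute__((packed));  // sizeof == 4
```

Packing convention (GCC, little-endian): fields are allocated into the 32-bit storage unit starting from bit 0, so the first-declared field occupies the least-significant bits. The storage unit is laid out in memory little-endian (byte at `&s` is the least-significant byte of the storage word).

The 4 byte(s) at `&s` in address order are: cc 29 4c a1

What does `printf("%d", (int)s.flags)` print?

5

[0]=0xcc [1]=0x29 [2]=0x4c [3]=0xa1 (little-endian) → word 0xa14c29cc
ver:12 @ bit 0 → (0xa14c29cc>>0)&0xfff = 0x9cc
state:2 @ bit 12 → (0xa14c29cc>>12)&0x3 = 0x2
kind:8 @ bit 14 → (0xa14c29cc>>14)&0xff = 0x30
flags:4 @ bit 22 → (0xa14c29cc>>22)&0xf = 0x5  ←
bank:2 @ bit 26 → (0xa14c29cc>>26)&0x3 = 0x0
id:4 @ bit 28 → (0xa14c29cc>>28)&0xf = 0xa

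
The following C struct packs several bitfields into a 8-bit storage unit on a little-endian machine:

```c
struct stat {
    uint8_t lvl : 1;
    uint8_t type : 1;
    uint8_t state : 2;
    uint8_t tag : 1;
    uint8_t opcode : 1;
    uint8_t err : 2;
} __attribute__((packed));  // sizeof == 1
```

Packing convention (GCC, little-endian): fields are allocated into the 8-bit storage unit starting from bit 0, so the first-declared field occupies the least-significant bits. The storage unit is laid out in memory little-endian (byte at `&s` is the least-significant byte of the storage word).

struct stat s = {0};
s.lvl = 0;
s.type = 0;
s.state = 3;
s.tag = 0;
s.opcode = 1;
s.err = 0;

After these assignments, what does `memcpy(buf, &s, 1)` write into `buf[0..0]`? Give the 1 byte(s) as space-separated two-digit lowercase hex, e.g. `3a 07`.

lvl (1b) val=0 bits=0x0 at bit 0: 0x00
type (1b) val=0 bits=0x0 at bit 1: 0x00
state (2b) val=3 bits=0x3 at bit 2: 0x0c
tag (1b) val=0 bits=0x0 at bit 4: 0x0c
opcode (1b) val=1 bits=0x1 at bit 5: 0x2c
err (2b) val=0 bits=0x0 at bit 6: 0x2c
word = 0x2c → little-endian bytes:
  [0]=0x2c

2c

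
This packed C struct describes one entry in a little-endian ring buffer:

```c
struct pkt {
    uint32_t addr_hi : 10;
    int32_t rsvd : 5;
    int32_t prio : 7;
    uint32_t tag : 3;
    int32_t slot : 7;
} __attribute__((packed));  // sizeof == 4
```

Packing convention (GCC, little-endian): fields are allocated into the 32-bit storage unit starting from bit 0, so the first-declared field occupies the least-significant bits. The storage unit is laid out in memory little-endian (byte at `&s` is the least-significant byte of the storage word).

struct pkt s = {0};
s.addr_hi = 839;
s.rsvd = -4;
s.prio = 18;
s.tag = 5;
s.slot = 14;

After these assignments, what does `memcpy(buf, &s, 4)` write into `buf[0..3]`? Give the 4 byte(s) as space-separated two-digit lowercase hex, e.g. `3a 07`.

[0+:10] addr_hi=839 & 0x3ff = 0x347; word=0x00000347
[10+:5] rsvd=-4 & 0x1f = 0x1c; word=0x00007347
[15+:7] prio=18 & 0x7f = 0x12; word=0x00097347
[22+:3] tag=5 & 0x7 = 0x5; word=0x01497347
[25+:7] slot=14 & 0x7f = 0xe; word=0x1d497347
word = 0x1d497347 → little-endian bytes:
  [0]=0x47  [1]=0x73  [2]=0x49  [3]=0x1d

47 73 49 1d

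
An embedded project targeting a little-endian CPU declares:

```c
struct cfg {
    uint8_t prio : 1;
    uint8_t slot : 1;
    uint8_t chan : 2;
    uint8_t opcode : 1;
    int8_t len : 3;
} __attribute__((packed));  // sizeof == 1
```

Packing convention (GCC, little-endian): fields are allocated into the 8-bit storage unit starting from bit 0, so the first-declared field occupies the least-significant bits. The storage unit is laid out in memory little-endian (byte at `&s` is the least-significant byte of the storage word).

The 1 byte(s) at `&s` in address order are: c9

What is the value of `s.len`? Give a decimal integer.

-2

[0]=0xc9 (little-endian) → word 0xc9
prio [0+:1] = (word>>0) & 0x1 = 1
slot [1+:1] = (word>>1) & 0x1 = 0
chan [2+:2] = (word>>2) & 0x3 = 2
opcode [4+:1] = (word>>4) & 0x1 = 0
len [5+:3] = (word>>5) & 0x7 = 6  ←
len signed 3b, MSB=1: 6 - 8 = -2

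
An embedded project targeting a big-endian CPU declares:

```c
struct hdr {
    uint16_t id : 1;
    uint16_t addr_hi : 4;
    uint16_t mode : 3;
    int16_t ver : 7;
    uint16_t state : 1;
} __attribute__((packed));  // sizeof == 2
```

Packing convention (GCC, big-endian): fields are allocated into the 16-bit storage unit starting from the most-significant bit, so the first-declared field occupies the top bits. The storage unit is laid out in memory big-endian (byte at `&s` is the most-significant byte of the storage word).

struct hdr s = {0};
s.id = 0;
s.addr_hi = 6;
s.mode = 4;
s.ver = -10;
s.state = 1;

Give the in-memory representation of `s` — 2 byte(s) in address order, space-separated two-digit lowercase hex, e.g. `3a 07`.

34 ed

[15+:1] id=0 & 0x1 = 0x0; word=0x0000
[11+:4] addr_hi=6 & 0xf = 0x6; word=0x3000
[8+:3] mode=4 & 0x7 = 0x4; word=0x3400
[1+:7] ver=-10 & 0x7f = 0x76; word=0x34ec
[0+:1] state=1 & 0x1 = 0x1; word=0x34ed
word = 0x34ed → big-endian bytes:
  [0]=0x34  [1]=0xed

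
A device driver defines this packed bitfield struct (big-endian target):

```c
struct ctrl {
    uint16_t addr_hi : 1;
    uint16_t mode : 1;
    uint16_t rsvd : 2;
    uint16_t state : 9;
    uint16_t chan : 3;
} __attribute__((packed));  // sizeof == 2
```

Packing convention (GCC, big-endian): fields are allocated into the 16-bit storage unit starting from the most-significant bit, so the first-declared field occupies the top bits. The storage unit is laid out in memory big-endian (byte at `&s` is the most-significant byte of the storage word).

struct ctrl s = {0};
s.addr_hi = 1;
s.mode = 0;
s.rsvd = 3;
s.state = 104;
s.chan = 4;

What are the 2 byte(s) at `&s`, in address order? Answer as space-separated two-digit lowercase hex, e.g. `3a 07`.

b3 44

addr_hi:1 = 1 → 0x1 << 15 → word 0x8000
mode:1 = 0 → 0x0 << 14 → word 0x8000
rsvd:2 = 3 → 0x3 << 12 → word 0xb000
state:9 = 104 → 0x68 << 3 → word 0xb340
chan:3 = 4 → 0x4 << 0 → word 0xb344
word = 0xb344 → big-endian bytes:
  [0]=0xb3  [1]=0x44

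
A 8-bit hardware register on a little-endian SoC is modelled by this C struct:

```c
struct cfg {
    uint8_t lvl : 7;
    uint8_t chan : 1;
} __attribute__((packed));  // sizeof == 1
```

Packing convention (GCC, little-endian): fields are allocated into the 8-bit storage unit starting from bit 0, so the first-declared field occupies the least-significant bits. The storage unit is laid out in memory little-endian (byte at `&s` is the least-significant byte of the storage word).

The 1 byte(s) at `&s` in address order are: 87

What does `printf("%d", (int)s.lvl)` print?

[0]=0x87 (little-endian) → word 0x87
lvl [0+:7] = (word>>0) & 0x7f = 7  ←
chan [7+:1] = (word>>7) & 0x1 = 1

7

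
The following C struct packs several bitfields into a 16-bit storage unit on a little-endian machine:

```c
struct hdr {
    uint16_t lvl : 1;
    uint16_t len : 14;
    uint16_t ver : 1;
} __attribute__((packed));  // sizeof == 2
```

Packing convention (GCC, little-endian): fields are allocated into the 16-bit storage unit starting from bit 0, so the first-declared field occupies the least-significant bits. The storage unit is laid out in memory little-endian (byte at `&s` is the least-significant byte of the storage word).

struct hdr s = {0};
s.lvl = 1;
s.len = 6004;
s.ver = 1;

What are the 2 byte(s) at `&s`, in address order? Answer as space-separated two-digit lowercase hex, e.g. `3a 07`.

lvl:1 = 1 → 0x1 << 0 → word 0x0001
len:14 = 6004 → 0x1774 << 1 → word 0x2ee9
ver:1 = 1 → 0x1 << 15 → word 0xaee9
word = 0xaee9 → little-endian bytes:
  [0]=0xe9  [1]=0xae

e9 ae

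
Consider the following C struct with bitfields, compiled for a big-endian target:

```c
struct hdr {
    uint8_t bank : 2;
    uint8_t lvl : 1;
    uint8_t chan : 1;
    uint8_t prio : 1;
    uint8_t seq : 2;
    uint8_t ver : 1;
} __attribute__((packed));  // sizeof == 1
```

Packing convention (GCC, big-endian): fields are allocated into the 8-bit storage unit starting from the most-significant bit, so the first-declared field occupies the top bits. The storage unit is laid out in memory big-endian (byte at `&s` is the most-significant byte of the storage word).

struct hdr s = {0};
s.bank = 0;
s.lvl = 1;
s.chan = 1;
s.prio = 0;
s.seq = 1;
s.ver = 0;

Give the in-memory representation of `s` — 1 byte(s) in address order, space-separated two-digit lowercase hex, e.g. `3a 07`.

32

[6+:2] bank=0 & 0x3 = 0x0; word=0x00
[5+:1] lvl=1 & 0x1 = 0x1; word=0x20
[4+:1] chan=1 & 0x1 = 0x1; word=0x30
[3+:1] prio=0 & 0x1 = 0x0; word=0x30
[1+:2] seq=1 & 0x3 = 0x1; word=0x32
[0+:1] ver=0 & 0x1 = 0x0; word=0x32
word = 0x32 → big-endian bytes:
  [0]=0x32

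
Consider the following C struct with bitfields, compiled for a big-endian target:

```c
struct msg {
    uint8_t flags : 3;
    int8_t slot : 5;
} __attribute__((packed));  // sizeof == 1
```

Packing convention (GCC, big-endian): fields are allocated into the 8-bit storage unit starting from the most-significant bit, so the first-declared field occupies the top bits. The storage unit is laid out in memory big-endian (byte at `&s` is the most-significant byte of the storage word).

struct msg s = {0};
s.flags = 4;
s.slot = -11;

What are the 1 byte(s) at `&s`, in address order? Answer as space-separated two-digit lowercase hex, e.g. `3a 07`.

95

[5+:3] flags=4 & 0x7 = 0x4; word=0x80
[0+:5] slot=-11 & 0x1f = 0x15; word=0x95
word = 0x95 → big-endian bytes:
  [0]=0x95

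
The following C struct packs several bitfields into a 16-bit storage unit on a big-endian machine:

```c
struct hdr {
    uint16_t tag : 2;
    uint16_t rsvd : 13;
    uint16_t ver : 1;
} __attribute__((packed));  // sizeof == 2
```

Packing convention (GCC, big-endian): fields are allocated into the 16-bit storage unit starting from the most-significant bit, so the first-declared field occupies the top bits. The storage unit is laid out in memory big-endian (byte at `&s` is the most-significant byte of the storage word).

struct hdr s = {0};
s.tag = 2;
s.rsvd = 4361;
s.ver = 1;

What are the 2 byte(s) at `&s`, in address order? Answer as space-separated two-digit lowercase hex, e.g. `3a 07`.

[14+:2] tag=2 & 0x3 = 0x2; word=0x8000
[1+:13] rsvd=4361 & 0x1fff = 0x1109; word=0xa212
[0+:1] ver=1 & 0x1 = 0x1; word=0xa213
word = 0xa213 → big-endian bytes:
  [0]=0xa2  [1]=0x13

a2 13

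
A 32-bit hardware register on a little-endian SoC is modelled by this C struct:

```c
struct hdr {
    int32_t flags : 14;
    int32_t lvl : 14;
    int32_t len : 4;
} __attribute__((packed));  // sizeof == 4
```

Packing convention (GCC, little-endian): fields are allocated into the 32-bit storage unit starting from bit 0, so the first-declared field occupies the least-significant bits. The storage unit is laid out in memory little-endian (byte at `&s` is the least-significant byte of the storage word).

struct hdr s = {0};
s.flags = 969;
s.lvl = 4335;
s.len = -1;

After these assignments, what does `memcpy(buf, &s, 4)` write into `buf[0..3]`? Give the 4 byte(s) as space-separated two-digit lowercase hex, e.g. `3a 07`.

flags:14 = 969 → 0x3c9 << 0 → word 0x000003c9
lvl:14 = 4335 → 0x10ef << 14 → word 0x043bc3c9
len:4 = -1 → 0xf << 28 → word 0xf43bc3c9
word = 0xf43bc3c9 → little-endian bytes:
  [0]=0xc9  [1]=0xc3  [2]=0x3b  [3]=0xf4

c9 c3 3b f4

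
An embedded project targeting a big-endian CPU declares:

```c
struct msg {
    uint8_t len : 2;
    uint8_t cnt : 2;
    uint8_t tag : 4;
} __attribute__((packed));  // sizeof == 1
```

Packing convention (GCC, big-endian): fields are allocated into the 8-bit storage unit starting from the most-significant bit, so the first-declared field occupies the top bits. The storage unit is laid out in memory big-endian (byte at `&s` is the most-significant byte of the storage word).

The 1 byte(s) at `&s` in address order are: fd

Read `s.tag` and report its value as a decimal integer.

[0]=0xfd (big-endian) → word 0xfd
len [6+:2] = (word>>6) & 0x3 = 3
cnt [4+:2] = (word>>4) & 0x3 = 3
tag [0+:4] = (word>>0) & 0xf = 13  ←

13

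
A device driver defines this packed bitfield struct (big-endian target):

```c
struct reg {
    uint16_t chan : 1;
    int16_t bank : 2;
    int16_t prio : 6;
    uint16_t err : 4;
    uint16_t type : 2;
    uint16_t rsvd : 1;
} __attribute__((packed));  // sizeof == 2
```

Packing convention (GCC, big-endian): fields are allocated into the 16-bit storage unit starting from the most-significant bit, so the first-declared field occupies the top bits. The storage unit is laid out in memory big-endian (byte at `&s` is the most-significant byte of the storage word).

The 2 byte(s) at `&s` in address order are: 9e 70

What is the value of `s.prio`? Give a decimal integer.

-4

[0]=0x9e [1]=0x70 (big-endian) → word 0x9e70
chan:1 @ bit 15 → (0x9e70>>15)&0x1 = 0x1
bank:2 @ bit 13 → (0x9e70>>13)&0x3 = 0x0
prio:6 @ bit 7 → (0x9e70>>7)&0x3f = 0x3c  ←
err:4 @ bit 3 → (0x9e70>>3)&0xf = 0xe
type:2 @ bit 1 → (0x9e70>>1)&0x3 = 0x0
rsvd:1 @ bit 0 → (0x9e70>>0)&0x1 = 0x0
prio signed 6b, MSB=1: 60 - 64 = -4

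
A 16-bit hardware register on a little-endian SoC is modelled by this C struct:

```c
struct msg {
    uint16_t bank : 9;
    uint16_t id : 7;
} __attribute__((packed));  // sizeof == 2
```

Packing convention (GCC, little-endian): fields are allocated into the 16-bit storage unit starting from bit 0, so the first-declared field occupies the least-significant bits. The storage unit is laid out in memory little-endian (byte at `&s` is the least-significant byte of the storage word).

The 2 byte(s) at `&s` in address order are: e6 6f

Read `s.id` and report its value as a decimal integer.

55

[0]=0xe6 [1]=0x6f (little-endian) → word 0x6fe6
bank [0+:9] = (word>>0) & 0x1ff = 486
id [9+:7] = (word>>9) & 0x7f = 55  ←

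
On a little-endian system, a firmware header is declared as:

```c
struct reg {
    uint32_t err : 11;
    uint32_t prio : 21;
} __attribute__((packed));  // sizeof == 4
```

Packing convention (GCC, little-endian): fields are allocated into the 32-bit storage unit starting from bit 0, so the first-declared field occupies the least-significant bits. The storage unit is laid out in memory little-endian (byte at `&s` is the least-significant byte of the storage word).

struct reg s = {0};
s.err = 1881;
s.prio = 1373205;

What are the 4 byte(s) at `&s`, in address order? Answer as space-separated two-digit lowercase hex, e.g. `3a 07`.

59 af a0 a7

err:11 = 1881 → 0x759 << 0 → word 0x00000759
prio:21 = 1373205 → 0x14f415 << 11 → word 0xa7a0af59
word = 0xa7a0af59 → little-endian bytes:
  [0]=0x59  [1]=0xaf  [2]=0xa0  [3]=0xa7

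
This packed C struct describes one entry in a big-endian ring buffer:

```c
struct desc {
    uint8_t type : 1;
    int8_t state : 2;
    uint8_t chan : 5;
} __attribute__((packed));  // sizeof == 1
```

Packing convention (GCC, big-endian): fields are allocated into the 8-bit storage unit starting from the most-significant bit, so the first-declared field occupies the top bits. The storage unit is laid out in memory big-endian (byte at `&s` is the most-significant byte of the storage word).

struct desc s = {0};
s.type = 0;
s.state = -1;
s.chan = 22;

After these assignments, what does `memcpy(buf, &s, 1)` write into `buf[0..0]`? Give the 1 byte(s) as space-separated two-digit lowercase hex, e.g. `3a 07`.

type (1b) val=0 bits=0x0 at bit 7: 0x00
state (2b) val=-1 bits=0x3 at bit 5: 0x60
chan (5b) val=22 bits=0x16 at bit 0: 0x76
word = 0x76 → big-endian bytes:
  [0]=0x76

76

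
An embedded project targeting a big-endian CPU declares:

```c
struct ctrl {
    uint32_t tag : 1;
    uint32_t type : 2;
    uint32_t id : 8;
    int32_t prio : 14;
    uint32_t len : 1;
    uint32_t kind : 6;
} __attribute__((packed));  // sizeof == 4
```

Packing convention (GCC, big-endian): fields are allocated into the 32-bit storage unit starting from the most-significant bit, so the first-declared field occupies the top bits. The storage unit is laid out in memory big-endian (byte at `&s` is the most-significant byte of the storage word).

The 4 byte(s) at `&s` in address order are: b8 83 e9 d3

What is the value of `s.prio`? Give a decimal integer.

[0]=0xb8 [1]=0x83 [2]=0xe9 [3]=0xd3 (big-endian) → word 0xb883e9d3
tag:1 @ bit 31 → (0xb883e9d3>>31)&0x1 = 0x1
type:2 @ bit 29 → (0xb883e9d3>>29)&0x3 = 0x1
id:8 @ bit 21 → (0xb883e9d3>>21)&0xff = 0xc4
prio:14 @ bit 7 → (0xb883e9d3>>7)&0x3fff = 0x7d3  ←
len:1 @ bit 6 → (0xb883e9d3>>6)&0x1 = 0x1
kind:6 @ bit 0 → (0xb883e9d3>>0)&0x3f = 0x13
prio signed 14b, MSB=0: value = 2003

2003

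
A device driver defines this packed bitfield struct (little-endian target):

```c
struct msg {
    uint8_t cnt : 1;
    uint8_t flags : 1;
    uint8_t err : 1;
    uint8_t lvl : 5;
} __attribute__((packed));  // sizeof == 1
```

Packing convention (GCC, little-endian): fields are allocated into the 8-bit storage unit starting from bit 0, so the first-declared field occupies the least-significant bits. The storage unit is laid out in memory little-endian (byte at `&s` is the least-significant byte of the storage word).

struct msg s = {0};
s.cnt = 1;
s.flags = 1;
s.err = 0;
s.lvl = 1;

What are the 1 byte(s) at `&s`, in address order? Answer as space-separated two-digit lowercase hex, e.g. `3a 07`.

0b

[0+:1] cnt=1 & 0x1 = 0x1; word=0x01
[1+:1] flags=1 & 0x1 = 0x1; word=0x03
[2+:1] err=0 & 0x1 = 0x0; word=0x03
[3+:5] lvl=1 & 0x1f = 0x1; word=0x0b
word = 0x0b → little-endian bytes:
  [0]=0x0b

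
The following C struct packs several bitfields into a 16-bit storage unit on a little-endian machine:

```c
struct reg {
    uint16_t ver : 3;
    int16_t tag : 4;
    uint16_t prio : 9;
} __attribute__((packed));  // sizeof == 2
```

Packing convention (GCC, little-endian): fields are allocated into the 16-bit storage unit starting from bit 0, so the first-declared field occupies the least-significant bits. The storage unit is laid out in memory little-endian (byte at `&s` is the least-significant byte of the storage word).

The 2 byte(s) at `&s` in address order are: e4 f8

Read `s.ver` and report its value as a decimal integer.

4

[0]=0xe4 [1]=0xf8 (little-endian) → word 0xf8e4
ver:3 @ bit 0 → (0xf8e4>>0)&0x7 = 0x4  ←
tag:4 @ bit 3 → (0xf8e4>>3)&0xf = 0xc
prio:9 @ bit 7 → (0xf8e4>>7)&0x1ff = 0x1f1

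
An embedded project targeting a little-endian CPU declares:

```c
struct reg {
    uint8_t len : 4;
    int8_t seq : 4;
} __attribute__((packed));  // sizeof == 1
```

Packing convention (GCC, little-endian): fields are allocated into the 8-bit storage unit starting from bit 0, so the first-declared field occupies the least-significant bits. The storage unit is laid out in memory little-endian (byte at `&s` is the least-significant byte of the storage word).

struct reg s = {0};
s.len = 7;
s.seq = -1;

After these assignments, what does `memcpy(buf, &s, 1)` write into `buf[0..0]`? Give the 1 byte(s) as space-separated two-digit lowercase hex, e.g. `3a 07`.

len (4b) val=7 bits=0x7 at bit 0: 0x07
seq (4b) val=-1 bits=0xf at bit 4: 0xf7
word = 0xf7 → little-endian bytes:
  [0]=0xf7

f7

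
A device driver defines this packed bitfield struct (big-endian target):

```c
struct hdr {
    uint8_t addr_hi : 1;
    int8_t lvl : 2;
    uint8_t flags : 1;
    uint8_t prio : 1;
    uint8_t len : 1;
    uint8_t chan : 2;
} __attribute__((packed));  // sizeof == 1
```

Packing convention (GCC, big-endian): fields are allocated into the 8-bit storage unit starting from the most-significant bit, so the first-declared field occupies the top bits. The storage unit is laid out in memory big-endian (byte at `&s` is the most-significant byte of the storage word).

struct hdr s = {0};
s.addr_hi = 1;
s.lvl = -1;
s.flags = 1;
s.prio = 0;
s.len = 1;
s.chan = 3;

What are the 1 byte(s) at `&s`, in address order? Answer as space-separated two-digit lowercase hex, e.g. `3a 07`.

f7

addr_hi:1 = 1 → 0x1 << 7 → word 0x80
lvl:2 = -1 → 0x3 << 5 → word 0xe0
flags:1 = 1 → 0x1 << 4 → word 0xf0
prio:1 = 0 → 0x0 << 3 → word 0xf0
len:1 = 1 → 0x1 << 2 → word 0xf4
chan:2 = 3 → 0x3 << 0 → word 0xf7
word = 0xf7 → big-endian bytes:
  [0]=0xf7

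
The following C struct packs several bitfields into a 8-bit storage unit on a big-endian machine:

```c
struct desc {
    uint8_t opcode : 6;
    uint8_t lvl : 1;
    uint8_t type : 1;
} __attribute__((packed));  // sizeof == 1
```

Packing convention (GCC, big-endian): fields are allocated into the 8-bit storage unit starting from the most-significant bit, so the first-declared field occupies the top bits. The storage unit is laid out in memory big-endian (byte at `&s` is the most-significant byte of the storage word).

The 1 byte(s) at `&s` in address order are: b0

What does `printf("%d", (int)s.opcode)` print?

[0]=0xb0 (big-endian) → word 0xb0
opcode:6 @ bit 2 → (0xb0>>2)&0x3f = 0x2c  ←
lvl:1 @ bit 1 → (0xb0>>1)&0x1 = 0x0
type:1 @ bit 0 → (0xb0>>0)&0x1 = 0x0

44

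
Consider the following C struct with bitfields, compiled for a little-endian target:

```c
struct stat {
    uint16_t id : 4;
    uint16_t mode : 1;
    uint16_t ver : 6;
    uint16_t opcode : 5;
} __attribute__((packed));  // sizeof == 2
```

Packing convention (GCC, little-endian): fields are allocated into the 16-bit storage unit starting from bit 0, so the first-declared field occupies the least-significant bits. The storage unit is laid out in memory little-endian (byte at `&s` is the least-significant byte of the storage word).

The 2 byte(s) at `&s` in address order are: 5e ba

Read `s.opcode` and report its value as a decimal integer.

23

[0]=0x5e [1]=0xba (little-endian) → word 0xba5e
id [0+:4] = (word>>0) & 0xf = 14
mode [4+:1] = (word>>4) & 0x1 = 1
ver [5+:6] = (word>>5) & 0x3f = 18
opcode [11+:5] = (word>>11) & 0x1f = 23  ←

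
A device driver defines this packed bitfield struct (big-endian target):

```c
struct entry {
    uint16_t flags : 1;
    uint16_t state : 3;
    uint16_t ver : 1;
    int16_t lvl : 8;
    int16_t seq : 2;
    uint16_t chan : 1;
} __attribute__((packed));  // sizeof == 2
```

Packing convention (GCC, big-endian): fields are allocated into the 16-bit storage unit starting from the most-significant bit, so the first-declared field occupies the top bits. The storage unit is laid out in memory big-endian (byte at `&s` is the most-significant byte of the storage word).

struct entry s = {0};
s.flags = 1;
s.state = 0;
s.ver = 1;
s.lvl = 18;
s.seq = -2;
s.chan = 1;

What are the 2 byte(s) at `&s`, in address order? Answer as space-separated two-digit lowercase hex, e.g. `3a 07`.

88 95

flags (1b) val=1 bits=0x1 at bit 15: 0x8000
state (3b) val=0 bits=0x0 at bit 12: 0x8000
ver (1b) val=1 bits=0x1 at bit 11: 0x8800
lvl (8b) val=18 bits=0x12 at bit 3: 0x8890
seq (2b) val=-2 bits=0x2 at bit 1: 0x8894
chan (1b) val=1 bits=0x1 at bit 0: 0x8895
word = 0x8895 → big-endian bytes:
  [0]=0x88  [1]=0x95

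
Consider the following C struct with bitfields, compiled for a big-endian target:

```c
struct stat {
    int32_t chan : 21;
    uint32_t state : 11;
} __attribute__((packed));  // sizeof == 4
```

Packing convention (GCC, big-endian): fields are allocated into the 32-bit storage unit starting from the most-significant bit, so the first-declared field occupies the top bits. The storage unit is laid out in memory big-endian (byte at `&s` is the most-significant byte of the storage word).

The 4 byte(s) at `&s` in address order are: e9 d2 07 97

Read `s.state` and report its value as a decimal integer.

[0]=0xe9 [1]=0xd2 [2]=0x07 [3]=0x97 (big-endian) → word 0xe9d20797
chan [11+:21] = (word>>11) & 0x1fffff = 1915456
state [0+:11] = (word>>0) & 0x7ff = 1943  ←

1943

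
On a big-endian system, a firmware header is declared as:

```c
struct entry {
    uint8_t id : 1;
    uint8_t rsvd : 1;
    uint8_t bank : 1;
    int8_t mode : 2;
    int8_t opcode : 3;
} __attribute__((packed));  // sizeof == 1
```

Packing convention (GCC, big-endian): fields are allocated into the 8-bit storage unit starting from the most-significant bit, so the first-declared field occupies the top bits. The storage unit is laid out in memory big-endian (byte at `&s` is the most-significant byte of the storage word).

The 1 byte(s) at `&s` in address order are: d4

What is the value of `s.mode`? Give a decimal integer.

[0]=0xd4 (big-endian) → word 0xd4
id:1 @ bit 7 → (0xd4>>7)&0x1 = 0x1
rsvd:1 @ bit 6 → (0xd4>>6)&0x1 = 0x1
bank:1 @ bit 5 → (0xd4>>5)&0x1 = 0x0
mode:2 @ bit 3 → (0xd4>>3)&0x3 = 0x2  ←
opcode:3 @ bit 0 → (0xd4>>0)&0x7 = 0x4
mode signed 2b, MSB=1: 2 - 4 = -2

-2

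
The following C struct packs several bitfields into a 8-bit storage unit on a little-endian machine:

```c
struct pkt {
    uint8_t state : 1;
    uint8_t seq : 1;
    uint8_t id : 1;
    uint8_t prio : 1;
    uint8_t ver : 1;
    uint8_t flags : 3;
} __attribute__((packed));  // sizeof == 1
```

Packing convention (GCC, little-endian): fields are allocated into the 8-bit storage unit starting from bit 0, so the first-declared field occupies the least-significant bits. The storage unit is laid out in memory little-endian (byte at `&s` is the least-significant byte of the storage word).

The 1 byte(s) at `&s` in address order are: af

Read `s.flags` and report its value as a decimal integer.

[0]=0xaf (little-endian) → word 0xaf
state:1 @ bit 0 → (0xaf>>0)&0x1 = 0x1
seq:1 @ bit 1 → (0xaf>>1)&0x1 = 0x1
id:1 @ bit 2 → (0xaf>>2)&0x1 = 0x1
prio:1 @ bit 3 → (0xaf>>3)&0x1 = 0x1
ver:1 @ bit 4 → (0xaf>>4)&0x1 = 0x0
flags:3 @ bit 5 → (0xaf>>5)&0x7 = 0x5  ←

5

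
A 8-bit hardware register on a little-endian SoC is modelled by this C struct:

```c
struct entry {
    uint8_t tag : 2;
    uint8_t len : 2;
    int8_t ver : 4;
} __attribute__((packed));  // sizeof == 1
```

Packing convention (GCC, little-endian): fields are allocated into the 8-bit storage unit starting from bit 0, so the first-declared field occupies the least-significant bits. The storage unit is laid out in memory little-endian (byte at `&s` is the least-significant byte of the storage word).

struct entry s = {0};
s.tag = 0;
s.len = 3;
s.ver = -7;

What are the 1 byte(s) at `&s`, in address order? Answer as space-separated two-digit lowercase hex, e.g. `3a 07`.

9c

tag (2b) val=0 bits=0x0 at bit 0: 0x00
len (2b) val=3 bits=0x3 at bit 2: 0x0c
ver (4b) val=-7 bits=0x9 at bit 4: 0x9c
word = 0x9c → little-endian bytes:
  [0]=0x9c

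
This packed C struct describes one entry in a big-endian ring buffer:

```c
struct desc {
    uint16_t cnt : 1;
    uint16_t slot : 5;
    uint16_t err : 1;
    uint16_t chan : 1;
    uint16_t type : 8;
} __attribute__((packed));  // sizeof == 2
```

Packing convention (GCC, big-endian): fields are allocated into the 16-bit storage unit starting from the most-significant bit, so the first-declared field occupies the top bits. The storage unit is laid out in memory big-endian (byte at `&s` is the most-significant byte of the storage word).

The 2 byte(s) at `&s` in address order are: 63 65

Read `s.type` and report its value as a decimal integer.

[0]=0x63 [1]=0x65 (big-endian) → word 0x6365
cnt:1 @ bit 15 → (0x6365>>15)&0x1 = 0x0
slot:5 @ bit 10 → (0x6365>>10)&0x1f = 0x18
err:1 @ bit 9 → (0x6365>>9)&0x1 = 0x1
chan:1 @ bit 8 → (0x6365>>8)&0x1 = 0x1
type:8 @ bit 0 → (0x6365>>0)&0xff = 0x65  ←

101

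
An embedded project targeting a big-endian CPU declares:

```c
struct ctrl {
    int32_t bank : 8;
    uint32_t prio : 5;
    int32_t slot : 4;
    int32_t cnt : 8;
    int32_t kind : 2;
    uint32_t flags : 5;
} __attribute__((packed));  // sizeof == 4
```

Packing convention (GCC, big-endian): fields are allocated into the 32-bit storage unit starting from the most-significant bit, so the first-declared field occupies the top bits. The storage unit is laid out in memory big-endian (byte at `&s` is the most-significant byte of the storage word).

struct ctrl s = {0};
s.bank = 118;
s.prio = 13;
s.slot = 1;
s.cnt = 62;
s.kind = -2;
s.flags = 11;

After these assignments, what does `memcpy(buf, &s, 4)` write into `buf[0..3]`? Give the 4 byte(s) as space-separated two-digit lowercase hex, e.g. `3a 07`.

76 68 9f 4b

bank (8b) val=118 bits=0x76 at bit 24: 0x76000000
prio (5b) val=13 bits=0xd at bit 19: 0x76680000
slot (4b) val=1 bits=0x1 at bit 15: 0x76688000
cnt (8b) val=62 bits=0x3e at bit 7: 0x76689f00
kind (2b) val=-2 bits=0x2 at bit 5: 0x76689f40
flags (5b) val=11 bits=0xb at bit 0: 0x76689f4b
word = 0x76689f4b → big-endian bytes:
  [0]=0x76  [1]=0x68  [2]=0x9f  [3]=0x4b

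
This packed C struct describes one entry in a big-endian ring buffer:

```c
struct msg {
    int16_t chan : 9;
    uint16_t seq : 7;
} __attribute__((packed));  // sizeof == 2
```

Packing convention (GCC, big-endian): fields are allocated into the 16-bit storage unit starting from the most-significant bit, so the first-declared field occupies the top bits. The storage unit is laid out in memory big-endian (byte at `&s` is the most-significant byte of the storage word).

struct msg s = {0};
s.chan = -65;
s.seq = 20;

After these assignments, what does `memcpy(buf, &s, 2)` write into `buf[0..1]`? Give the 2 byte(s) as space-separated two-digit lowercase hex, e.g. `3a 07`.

chan (9b) val=-65 bits=0x1bf at bit 7: 0xdf80
seq (7b) val=20 bits=0x14 at bit 0: 0xdf94
word = 0xdf94 → big-endian bytes:
  [0]=0xdf  [1]=0x94

df 94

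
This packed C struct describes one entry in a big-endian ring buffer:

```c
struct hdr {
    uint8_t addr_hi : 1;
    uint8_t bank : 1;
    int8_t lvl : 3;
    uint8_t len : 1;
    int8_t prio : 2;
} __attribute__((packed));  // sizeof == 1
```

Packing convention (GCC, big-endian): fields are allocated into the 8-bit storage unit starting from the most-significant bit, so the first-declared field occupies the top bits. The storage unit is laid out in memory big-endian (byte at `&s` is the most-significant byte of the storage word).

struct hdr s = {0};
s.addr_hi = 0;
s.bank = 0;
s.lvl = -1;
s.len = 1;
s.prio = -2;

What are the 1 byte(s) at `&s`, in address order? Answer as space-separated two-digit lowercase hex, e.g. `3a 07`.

3e

addr_hi:1 = 0 → 0x0 << 7 → word 0x00
bank:1 = 0 → 0x0 << 6 → word 0x00
lvl:3 = -1 → 0x7 << 3 → word 0x38
len:1 = 1 → 0x1 << 2 → word 0x3c
prio:2 = -2 → 0x2 << 0 → word 0x3e
word = 0x3e → big-endian bytes:
  [0]=0x3e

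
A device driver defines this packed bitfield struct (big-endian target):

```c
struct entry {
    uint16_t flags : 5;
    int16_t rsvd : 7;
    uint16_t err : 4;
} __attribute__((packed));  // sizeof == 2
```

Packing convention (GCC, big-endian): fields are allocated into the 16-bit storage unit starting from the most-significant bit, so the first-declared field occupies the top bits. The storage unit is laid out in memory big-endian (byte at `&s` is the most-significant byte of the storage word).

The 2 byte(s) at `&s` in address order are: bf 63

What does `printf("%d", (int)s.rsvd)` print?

[0]=0xbf [1]=0x63 (big-endian) → word 0xbf63
flags [11+:5] = (word>>11) & 0x1f = 23
rsvd [4+:7] = (word>>4) & 0x7f = 118  ←
err [0+:4] = (word>>0) & 0xf = 3
rsvd signed 7b, MSB=1: 118 - 128 = -10

-10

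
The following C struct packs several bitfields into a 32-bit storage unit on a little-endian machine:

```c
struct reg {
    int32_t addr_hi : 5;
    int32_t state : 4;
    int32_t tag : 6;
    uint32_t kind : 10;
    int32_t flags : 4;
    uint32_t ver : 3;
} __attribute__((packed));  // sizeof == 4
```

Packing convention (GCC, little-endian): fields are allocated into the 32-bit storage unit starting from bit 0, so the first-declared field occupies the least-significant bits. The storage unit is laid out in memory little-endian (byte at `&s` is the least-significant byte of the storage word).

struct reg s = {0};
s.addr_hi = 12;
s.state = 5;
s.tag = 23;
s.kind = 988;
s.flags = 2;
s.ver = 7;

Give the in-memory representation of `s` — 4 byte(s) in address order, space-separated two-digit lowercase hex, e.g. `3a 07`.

[0+:5] addr_hi=12 & 0x1f = 0xc; word=0x0000000c
[5+:4] state=5 & 0xf = 0x5; word=0x000000ac
[9+:6] tag=23 & 0x3f = 0x17; word=0x00002eac
[15+:10] kind=988 & 0x3ff = 0x3dc; word=0x01ee2eac
[25+:4] flags=2 & 0xf = 0x2; word=0x05ee2eac
[29+:3] ver=7 & 0x7 = 0x7; word=0xe5ee2eac
word = 0xe5ee2eac → little-endian bytes:
  [0]=0xac  [1]=0x2e  [2]=0xee  [3]=0xe5

ac 2e ee e5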